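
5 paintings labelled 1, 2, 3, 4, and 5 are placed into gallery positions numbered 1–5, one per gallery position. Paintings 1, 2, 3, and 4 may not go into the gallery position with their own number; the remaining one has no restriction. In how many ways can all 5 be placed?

53

Let Aᵢ (for 1 ≤ i ≤ 4) be the placements that put painting i in its forbidden gallery position. Any j of these fix j positions, leaving (5−j)! ways to fill the rest, and there are C(4,j) ways to pick which j.
By inclusion–exclusion, the number of valid placements is Σ_{j=0}^{4} (−1)^j C(4,j)·(5−j)!.
Computing: 120 − 96 + 36 − 8 + 1 = 53.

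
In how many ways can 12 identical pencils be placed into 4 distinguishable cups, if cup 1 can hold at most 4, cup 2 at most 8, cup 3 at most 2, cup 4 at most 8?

112

By stars and bars, unrestricted non-negative solutions to x_1+…+x_4 = 12 number C(12+3,3) = 455.
Subtract solutions that violate a single cap (substitute x_i' = x_i − (cap_i+1)): x_1 ≥ 5 gives C(10,3) = 120; x_2 ≥ 9 gives C(6,3) = 20; x_3 ≥ 3 gives C(12,3) = 220; x_4 ≥ 9 gives C(6,3) = 20. Together 380.
Add back pairs where two caps are both exceeded: 0 + 35 + 0 + 1 + 0 + 1 = 37.
By inclusion–exclusion the count is 455 − 380 + 37 = 112.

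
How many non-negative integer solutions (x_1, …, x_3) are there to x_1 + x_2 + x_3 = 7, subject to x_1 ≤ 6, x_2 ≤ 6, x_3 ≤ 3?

By stars and bars, unrestricted non-negative solutions to x_1+…+x_3 = 7 number C(7+2,2) = 36.
Subtract solutions that violate a single cap (substitute x_i' = x_i − (cap_i+1)): x_1 ≥ 7 gives C(2,2) = 1; x_2 ≥ 7 gives C(2,2) = 1; x_3 ≥ 4 gives C(5,2) = 10. Together 12.
No two caps can be exceeded simultaneously, so the pair terms are all 0.
By inclusion–exclusion the count is 36 − 12 + 0 = 24.

24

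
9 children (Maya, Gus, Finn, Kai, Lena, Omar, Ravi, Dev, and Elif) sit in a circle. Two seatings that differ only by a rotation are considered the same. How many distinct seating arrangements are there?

Fix one person's seat to break rotational symmetry; the remaining 8 people can be arranged in (8)! = 40320 ways.

40320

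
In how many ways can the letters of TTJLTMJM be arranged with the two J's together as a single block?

Treat the 2 copies of J as a single block. The multiset to arrange is then {JJ, L, M, M, T, T, T}, 7 items in all.
That gives (7)!/(3!·2!) = 420 arrangements.

420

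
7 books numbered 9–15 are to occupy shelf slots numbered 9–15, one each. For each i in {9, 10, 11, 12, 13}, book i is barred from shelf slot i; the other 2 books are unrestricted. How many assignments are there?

Let Aᵢ (for 9 ≤ i ≤ 13) be the placements that put book i in its forbidden shelf slot. Any j of these fix j positions, leaving (7−j)! ways to fill the rest, and there are C(5,j) ways to pick which j.
By inclusion–exclusion, the number of valid placements is Σ_{j=0}^{5} (−1)^j C(5,j)·(7−j)!.
Computing: 5040 − 3600 + 1200 − 240 + 30 − 2 = 2428.

2428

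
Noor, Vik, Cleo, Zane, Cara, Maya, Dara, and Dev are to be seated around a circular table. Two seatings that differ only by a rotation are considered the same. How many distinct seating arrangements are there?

Seat Noor anywhere (absorbing the rotational symmetry), then permute the other 7: (7)! = 5040.

5040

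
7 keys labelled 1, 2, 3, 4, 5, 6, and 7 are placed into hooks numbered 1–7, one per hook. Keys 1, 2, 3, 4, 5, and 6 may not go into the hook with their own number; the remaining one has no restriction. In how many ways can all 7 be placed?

Let Aᵢ (for 1 ≤ i ≤ 6) be the placements that put key i in its forbidden hook. Any j of these fix j positions, leaving (7−j)! ways to fill the rest, and there are C(6,j) ways to pick which j.
By inclusion–exclusion, the number of valid placements is Σ_{j=0}^{6} (−1)^j C(6,j)·(7−j)!.
Computing: 5040 − 4320 + 1800 − 480 + 90 − 12 + 1 = 2119.

2119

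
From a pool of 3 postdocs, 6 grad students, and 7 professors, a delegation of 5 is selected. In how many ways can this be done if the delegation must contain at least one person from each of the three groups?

2730

Unrestricted: C(16,5) = 4368 ways to pick any 5 of the 16.
Subtract selections that omit an entire group: no postdocs → C(13,5) = 1287; no grad students → C(10,5) = 252; no professors → C(9,5) = 126.
Add back selections omitting two groups (i.e. drawn from a single group): C(3,5) + C(6,5) + C(7,5) = 27.
By inclusion–exclusion: 4368 − 1665 + 27 = 2730.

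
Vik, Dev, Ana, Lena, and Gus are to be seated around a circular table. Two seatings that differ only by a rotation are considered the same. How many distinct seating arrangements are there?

24

Seat Vik anywhere (absorbing the rotational symmetry), then permute the other 4: (4)! = 24.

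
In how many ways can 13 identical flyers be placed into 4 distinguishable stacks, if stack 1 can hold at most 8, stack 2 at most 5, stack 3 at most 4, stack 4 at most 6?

Ignoring the caps, the number of non-negative solutions to x_1+…+x_4 = 13 is C(16,3) = 560.
Subtract solutions that violate a single cap (substitute x_i' = x_i − (cap_i+1)): x_1 ≥ 9 gives C(7,3) = 35; x_2 ≥ 6 gives C(10,3) = 120; x_3 ≥ 5 gives C(11,3) = 165; x_4 ≥ 7 gives C(9,3) = 84. Together 404.
Add back pairs where two caps are both exceeded: 0 + 0 + 0 + 10 + 1 + 4 = 15.
By inclusion–exclusion the count is 560 − 404 + 15 = 171.

171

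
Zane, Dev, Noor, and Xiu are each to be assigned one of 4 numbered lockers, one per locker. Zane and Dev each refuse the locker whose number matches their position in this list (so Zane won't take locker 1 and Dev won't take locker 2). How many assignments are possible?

Let Aᵢ (for i ∈ {1, 2}) be the placements that put person i in their forbidden locker. Any j of these fix j positions, leaving (4−j)! ways to fill the rest, and there are C(2,j) ways to pick which j.
By inclusion–exclusion, the number of valid placements is Σ_{j=0}^{2} (−1)^j C(2,j)·(4−j)!.
Computing: 24 − 12 + 2 = 14.

14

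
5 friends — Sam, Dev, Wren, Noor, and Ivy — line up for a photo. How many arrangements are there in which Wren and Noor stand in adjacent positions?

Place the 3 others and the Wren-Noor pair as 4 objects in a line; the pair has 2 internal arrangements.
So the count is 2·(4)! = 48.

48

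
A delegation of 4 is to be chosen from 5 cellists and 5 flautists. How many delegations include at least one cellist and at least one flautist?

Total 4-person selections from all 10: C(10,4) = 210.
Subtract selections that omit an entire group: no cellists → C(5,4) = 5; no flautists → C(5,4) = 5.
Both groups omitted at once is impossible, so 210 − 10 = 200.

200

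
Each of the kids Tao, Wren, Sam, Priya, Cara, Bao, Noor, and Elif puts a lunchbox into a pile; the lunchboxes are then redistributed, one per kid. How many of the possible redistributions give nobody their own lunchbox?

Let Aᵢ be the assignments in which kid i gets their own lunchbox. We want the size of the complement of A₁∪…∪A_8.
By inclusion–exclusion this is Σ_{j=0}^{8} (−1)^j C(8,j)·(8−j)!.
Computing: 40320 − 40320 + 20160 − 6720 + 1680 − 336 + 56 − 8 + 1 = 14833.

14833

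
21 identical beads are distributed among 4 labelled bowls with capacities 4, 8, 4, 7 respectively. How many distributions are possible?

10

Ignoring the caps, the number of non-negative solutions to x_1+…+x_4 = 21 is C(24,3) = 2024.
Subtract solutions that violate a single cap (substitute x_i' = x_i − (cap_i+1)): x_1 ≥ 5 gives C(19,3) = 969; x_2 ≥ 9 gives C(15,3) = 455; x_3 ≥ 5 gives C(19,3) = 969; x_4 ≥ 8 gives C(16,3) = 560. Together 2953.
Add back pairs where two caps are both exceeded: 120 + 364 + 165 + 120 + 35 + 165 = 969.
Subtract triples: 10 + 0 + 20 + 0 = 30.
By inclusion–exclusion the count is 2024 − 2953 + 969 − 30 = 10.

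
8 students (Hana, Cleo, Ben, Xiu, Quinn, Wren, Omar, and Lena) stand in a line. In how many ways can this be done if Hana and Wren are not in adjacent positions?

Of the 8! = 40320 arrangements, those with Hana and Wren adjacent number 2 × 7! = 10080 (treat the pair as a block with 2 internal orders).
So 40320 − 10080 = 30240 arrangements keep them apart.

30240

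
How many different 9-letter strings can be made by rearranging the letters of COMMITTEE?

COMMITTEE has 9 letters with E appearing twice, M appearing twice, and T appearing twice.
So there are 9! / (2!·2!·2!) = 45360 distinguishable arrangements.

45360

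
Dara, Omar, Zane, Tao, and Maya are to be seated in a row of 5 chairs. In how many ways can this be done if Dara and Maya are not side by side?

Of the 5! = 120 arrangements, those with Dara and Maya adjacent number 2 × 4! = 48 (treat the pair as a block with 2 internal orders).
So 120 − 48 = 72 arrangements keep them apart.

72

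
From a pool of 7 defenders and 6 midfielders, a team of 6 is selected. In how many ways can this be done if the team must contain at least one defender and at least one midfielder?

Unrestricted: C(13,6) = 1716 ways to pick any 6 of the 13.
Selections missing a whole group: no defenders → C(6,6) = 1; no midfielders → C(7,6) = 7.
Both groups omitted at once is impossible, so 1716 − 8 = 1708.

1708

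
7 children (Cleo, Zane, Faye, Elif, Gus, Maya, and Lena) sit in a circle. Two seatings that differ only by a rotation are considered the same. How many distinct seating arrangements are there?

720

Seat Cleo anywhere (absorbing the rotational symmetry), then permute the other 6: (6)! = 720.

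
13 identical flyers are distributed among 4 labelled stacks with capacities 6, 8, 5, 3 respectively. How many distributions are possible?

Without the upper bounds there are C(16,3) = 560 ways to split 13 among 4 stacks.
Subtract solutions that violate a single cap (substitute x_i' = x_i − (cap_i+1)): x_1 ≥ 7 gives C(9,3) = 84; x_2 ≥ 9 gives C(7,3) = 35; x_3 ≥ 6 gives C(10,3) = 120; x_4 ≥ 4 gives C(12,3) = 220. Together 459.
Add back pairs where two caps are both exceeded: 0 + 1 + 10 + 0 + 1 + 20 = 32.
By inclusion–exclusion the count is 560 − 459 + 32 = 133.

133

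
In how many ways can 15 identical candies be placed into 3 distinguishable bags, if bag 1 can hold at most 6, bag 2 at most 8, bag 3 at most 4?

By stars and bars, unrestricted non-negative solutions to x_1+…+x_3 = 15 number C(15+2,2) = 136.
Subtract solutions that violate a single cap (substitute x_i' = x_i − (cap_i+1)): x_1 ≥ 7 gives C(10,2) = 45; x_2 ≥ 9 gives C(8,2) = 28; x_3 ≥ 5 gives C(12,2) = 66. Together 139.
Add back pairs where two caps are both exceeded: 0 + 10 + 3 = 13.
By inclusion–exclusion the count is 136 − 139 + 13 = 10.

10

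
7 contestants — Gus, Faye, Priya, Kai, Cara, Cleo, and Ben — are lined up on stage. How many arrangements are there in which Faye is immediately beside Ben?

1440

Glue Faye and Ben into one block (2 internal orders), leaving 6 units to arrange in a row.
That gives 2 × 6! = 2 × 720 = 1440.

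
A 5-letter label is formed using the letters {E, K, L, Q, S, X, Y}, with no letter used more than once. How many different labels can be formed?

With no repetition, fill the 5 letters in order: 7 choices, then 6, down to 3.
7 × 6 × 5 × 4 × 3 = 2520.

2520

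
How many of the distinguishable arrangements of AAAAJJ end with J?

5

With the last slot taken by J, it remains to arrange the other 5 letters (AAAAJ).
Those 5 letters have A appearing 4 times, giving (5)!/(4!) = 5.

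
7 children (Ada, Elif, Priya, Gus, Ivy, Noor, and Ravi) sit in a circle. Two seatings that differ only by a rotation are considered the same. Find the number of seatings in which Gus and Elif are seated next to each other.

Glue Gus and Elif into a block (2 internal orders). Seating 6 units around a circle gives (5)! arrangements.
So 2 × (5)! = 2 × 120 = 240.

240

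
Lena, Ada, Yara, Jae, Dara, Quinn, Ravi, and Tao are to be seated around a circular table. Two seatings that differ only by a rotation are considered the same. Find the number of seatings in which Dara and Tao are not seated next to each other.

All circular seatings of 8 people number (7)! = 5040.
Those with Dara next to Tao: fuse the pair into one unit and seat 7 units around a circle — 2·(6)! = 1440.
Subtracting, 5040 − 1440 = 3600.

3600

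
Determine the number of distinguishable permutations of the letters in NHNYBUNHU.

Letter multiplicities in NHNYBUNHU: B×1, H×2, N×3, U×2, Y×1.
So there are 9! / (3!·2!·2!) = 15120 distinguishable arrangements.

15120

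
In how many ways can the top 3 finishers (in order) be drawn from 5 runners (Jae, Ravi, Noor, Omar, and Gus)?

60

This is an ordered selection of 3 from 5: P(5,3).
That gives 5 × 4 × 3 = 60.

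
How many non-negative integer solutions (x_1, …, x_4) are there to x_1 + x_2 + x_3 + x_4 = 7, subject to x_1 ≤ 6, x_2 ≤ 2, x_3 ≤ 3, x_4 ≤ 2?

Without the upper bounds there are C(10,3) = 120 ways to split 7 among 4 variables.
Subtract solutions that violate a single cap (substitute x_i' = x_i − (cap_i+1)): x_1 ≥ 7 gives C(3,3) = 1; x_2 ≥ 3 gives C(7,3) = 35; x_3 ≥ 4 gives C(6,3) = 20; x_4 ≥ 3 gives C(7,3) = 35. Together 91.
Add back pairs where two caps are both exceeded: 0 + 0 + 0 + 1 + 4 + 1 = 6.
By inclusion–exclusion the count is 120 − 91 + 6 = 35.

35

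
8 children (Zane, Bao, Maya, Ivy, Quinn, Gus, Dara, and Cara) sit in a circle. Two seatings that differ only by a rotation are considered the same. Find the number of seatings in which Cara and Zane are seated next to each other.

Treat {Cara, Zane} as one unit (2 internal orders) and seat the resulting 7 units around the table: (6)! circular arrangements.
So 2 × (6)! = 2 × 720 = 1440.

1440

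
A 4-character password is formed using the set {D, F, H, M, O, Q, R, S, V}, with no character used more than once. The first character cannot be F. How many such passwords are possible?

The first character has 9−1 = 8 choices (anything except F).
The remaining 3 characters are filled from the other 8 symbols without repetition: 8 × 7 × 6 = 336.
Total: 8 × 336 = 2688.

2688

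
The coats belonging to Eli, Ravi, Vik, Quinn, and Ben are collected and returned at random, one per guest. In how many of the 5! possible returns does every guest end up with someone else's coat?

Let Aᵢ be the assignments in which guest i gets their own coat. We want the size of the complement of A₁∪…∪A_5.
By inclusion–exclusion this is Σ_{j=0}^{5} (−1)^j C(5,j)·(5−j)!.
Computing: 120 − 120 + 60 − 20 + 5 − 1 = 44.

44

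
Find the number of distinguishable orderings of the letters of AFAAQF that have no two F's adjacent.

There are 6!/(3!·2!) = 60 arrangements of AFAAQF in total.
If the two F's are adjacent, glue them into one block, leaving 5 items to arrange: (5)!/(3!) = 20 ways.
Hence 60 − 20 = 40.

40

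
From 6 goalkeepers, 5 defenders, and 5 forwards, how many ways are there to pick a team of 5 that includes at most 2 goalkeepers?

3312

Split by how many goalkeepers are chosen (0 through 2).
Sum: C(6,0)·C(10,5) + C(6,1)·C(10,4) + C(6,2)·C(10,3) = 252 + 1260 + 1800 = 3312.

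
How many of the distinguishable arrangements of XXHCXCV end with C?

With the last slot taken by C, it remains to arrange the other 6 letters (XXHXCV).
Those 6 letters have X appearing 3 times, giving (6)!/(3!) = 120.

120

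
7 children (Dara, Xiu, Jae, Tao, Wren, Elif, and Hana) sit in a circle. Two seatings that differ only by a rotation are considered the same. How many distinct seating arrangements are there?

720

Fix one person's seat to break rotational symmetry; the remaining 6 people can be arranged in (6)! = 720 ways.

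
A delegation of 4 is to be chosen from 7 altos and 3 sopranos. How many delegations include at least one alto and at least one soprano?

With no constraint there are C(10,4) = 210 possible selections.
Subtract selections that omit an entire group: no altos → C(3,4) = 0; no sopranos → C(7,4) = 35.
Both groups omitted at once is impossible, so 210 − 35 = 175.

175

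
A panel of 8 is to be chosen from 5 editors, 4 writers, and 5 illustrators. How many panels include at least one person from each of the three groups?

2940

Unrestricted: C(14,8) = 3003 ways to pick any 8 of the 14.
Subtract selections that omit an entire group: no editors → C(9,8) = 9; no writers → C(10,8) = 45; no illustrators → C(9,8) = 9.
Add back selections omitting two groups (i.e. drawn from a single group): C(5,8) + C(4,8) + C(5,8) = 0.
By inclusion–exclusion: 3003 − 63 + 0 = 2940.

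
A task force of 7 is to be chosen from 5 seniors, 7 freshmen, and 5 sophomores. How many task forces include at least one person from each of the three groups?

17745

Total 7-person selections from all 17: C(17,7) = 19448.
Selections missing a whole group: no seniors → C(12,7) = 792; no freshmen → C(10,7) = 120; no sophomores → C(12,7) = 792.
Add back selections omitting two groups (i.e. drawn from a single group): C(5,7) + C(7,7) + C(5,7) = 1.
By inclusion–exclusion: 19448 − 1704 + 1 = 17745.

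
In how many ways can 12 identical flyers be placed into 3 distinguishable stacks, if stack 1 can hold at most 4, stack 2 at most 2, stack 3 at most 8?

By stars and bars, unrestricted non-negative solutions to x_1+…+x_3 = 12 number C(12+2,2) = 91.
Subtract solutions that violate a single cap (substitute x_i' = x_i − (cap_i+1)): x_1 ≥ 5 gives C(9,2) = 36; x_2 ≥ 3 gives C(11,2) = 55; x_3 ≥ 9 gives C(5,2) = 10. Together 101.
Add back pairs where two caps are both exceeded: 15 + 0 + 1 = 16.
By inclusion–exclusion the count is 91 − 101 + 16 = 6.

6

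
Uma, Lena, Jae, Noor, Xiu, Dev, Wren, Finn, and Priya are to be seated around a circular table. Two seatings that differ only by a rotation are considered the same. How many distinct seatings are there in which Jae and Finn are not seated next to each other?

30240

Without the restriction there are (8)! = 40320 seatings.
Seatings with Jae beside Finn: treat them as a block with 2 internal orders, giving 2 × (7)! = 10080.
Subtracting, 40320 − 10080 = 30240.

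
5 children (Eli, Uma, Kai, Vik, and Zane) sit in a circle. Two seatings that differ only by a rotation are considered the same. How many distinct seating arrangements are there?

24

Around a circle, 5 distinct people have 5!/5 = (4)! = 24 rotationally distinct seatings.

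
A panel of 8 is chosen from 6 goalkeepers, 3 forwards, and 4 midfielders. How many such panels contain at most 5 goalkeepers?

Split by how many goalkeepers are chosen (0 through 5).
Sum: C(6,0)·C(7,8) + C(6,1)·C(7,7) + C(6,2)·C(7,6) + C(6,3)·C(7,5) + C(6,4)·C(7,4) + C(6,5)·C(7,3) = 0 + 6 + 105 + 420 + 525 + 210 = 1266.

1266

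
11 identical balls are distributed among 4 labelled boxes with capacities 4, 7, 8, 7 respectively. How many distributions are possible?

230

By stars and bars, unrestricted non-negative solutions to x_1+…+x_4 = 11 number C(11+3,3) = 364.
Subtract solutions that violate a single cap (substitute x_i' = x_i − (cap_i+1)): x_1 ≥ 5 gives C(9,3) = 84; x_2 ≥ 8 gives C(6,3) = 20; x_3 ≥ 9 gives C(5,3) = 10; x_4 ≥ 8 gives C(6,3) = 20. Together 134.
No two caps can be exceeded simultaneously, so the pair terms are all 0.
By inclusion–exclusion the count is 364 − 134 + 0 = 230.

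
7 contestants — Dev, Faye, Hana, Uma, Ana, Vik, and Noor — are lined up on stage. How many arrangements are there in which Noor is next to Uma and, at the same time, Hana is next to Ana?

480

Treat {Noor,Uma} as one block (2 orders) and {Hana,Ana} as another (2 orders).
That leaves 5 units to arrange: 2 × 2 × 5! = 4 × 120 = 480.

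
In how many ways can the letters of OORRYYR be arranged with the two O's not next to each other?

There are 7!/(3!·2!·2!) = 210 arrangements of OORRYYR in total.
Arrangements with the O's together: treat OO as one letter, giving (6)!/(3!·2!) = 60.
Hence 210 − 60 = 150.

150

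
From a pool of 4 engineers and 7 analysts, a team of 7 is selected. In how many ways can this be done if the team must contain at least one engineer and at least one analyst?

329

Total 7-person selections from all 11: C(11,7) = 330.
Subtract selections that omit an entire group: no engineers → C(7,7) = 1; no analysts → C(4,7) = 0.
Both groups omitted at once is impossible, so 330 − 1 = 329.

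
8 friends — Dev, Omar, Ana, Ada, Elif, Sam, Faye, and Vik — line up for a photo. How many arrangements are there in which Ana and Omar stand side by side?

10080

Place the 6 others and the Ana-Omar pair as 7 objects in a line; the pair has 2 internal arrangements.
That gives 2 × 7! = 2 × 5040 = 10080.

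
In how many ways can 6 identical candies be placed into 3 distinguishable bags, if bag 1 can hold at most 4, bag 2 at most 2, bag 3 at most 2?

Without the upper bounds there are C(8,2) = 28 ways to split 6 among 3 bags.
Subtract solutions that violate a single cap (substitute x_i' = x_i − (cap_i+1)): x_1 ≥ 5 gives C(3,2) = 3; x_2 ≥ 3 gives C(5,2) = 10; x_3 ≥ 3 gives C(5,2) = 10. Together 23.
Add back pairs where two caps are both exceeded: 0 + 0 + 1 = 1.
By inclusion–exclusion the count is 28 − 23 + 1 = 6.

6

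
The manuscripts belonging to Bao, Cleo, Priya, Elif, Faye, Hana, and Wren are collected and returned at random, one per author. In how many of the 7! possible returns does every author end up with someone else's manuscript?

1854

This is the derangement count D_7: permutations of 7 items with no fixed point.
By inclusion–exclusion this is Σ_{j=0}^{7} (−1)^j C(7,j)·(7−j)!.
Computing: 5040 − 5040 + 2520 − 840 + 210 − 42 + 7 − 1 = 1854.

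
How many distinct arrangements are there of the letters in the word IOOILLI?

Letter multiplicities in IOOILLI: I×3, L×2, O×2.
The number of distinct arrangements is 7!/(3!·2!·2!) = 5040/24 = 210.

210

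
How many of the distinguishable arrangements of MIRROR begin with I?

20

Fix I in the first position and arrange the remaining 5 letters.
Those 5 letters have R appearing 3 times, giving (5)!/(3!) = 20.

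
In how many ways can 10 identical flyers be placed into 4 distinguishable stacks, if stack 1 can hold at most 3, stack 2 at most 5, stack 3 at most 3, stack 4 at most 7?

85

Without the upper bounds there are C(13,3) = 286 ways to split 10 among 4 stacks.
Subtract solutions that violate a single cap (substitute x_i' = x_i − (cap_i+1)): x_1 ≥ 4 gives C(9,3) = 84; x_2 ≥ 6 gives C(7,3) = 35; x_3 ≥ 4 gives C(9,3) = 84; x_4 ≥ 8 gives C(5,3) = 10. Together 213.
Add back pairs where two caps are both exceeded: 1 + 10 + 0 + 1 + 0 + 0 = 12.
By inclusion–exclusion the count is 286 − 213 + 12 = 85.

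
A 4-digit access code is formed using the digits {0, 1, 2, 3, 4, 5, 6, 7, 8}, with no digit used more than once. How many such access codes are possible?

Choose and order 4 of the 9 symbols: the first digit has 9 options, the next 8, then 7, 6.
That product is 9 × 8 × 7 × 6 = 3024.

3024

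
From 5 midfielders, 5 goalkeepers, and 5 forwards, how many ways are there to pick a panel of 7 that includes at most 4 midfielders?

Split by how many midfielders are chosen (0 through 4).
Sum: C(5,0)·C(10,7) + C(5,1)·C(10,6) + C(5,2)·C(10,5) + C(5,3)·C(10,4) + C(5,4)·C(10,3) = 120 + 1050 + 2520 + 2100 + 600 = 6390.

6390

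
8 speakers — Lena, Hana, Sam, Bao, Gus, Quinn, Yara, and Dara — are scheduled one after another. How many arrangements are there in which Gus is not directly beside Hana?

There are 8! = 40320 arrangements in all. If Gus and Hana are adjacent, merging them into one block gives 2·(7)! = 10080 arrangements.
Complementary counting: 40320 − 10080 = 30240.

30240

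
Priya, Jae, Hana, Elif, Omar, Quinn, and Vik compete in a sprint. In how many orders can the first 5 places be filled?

2520

There are 7 choices for 1st place, 6 for 2nd, and so on down to 3 for position 5.
That gives 7 × 6 × 5 × 4 × 3 = 2520.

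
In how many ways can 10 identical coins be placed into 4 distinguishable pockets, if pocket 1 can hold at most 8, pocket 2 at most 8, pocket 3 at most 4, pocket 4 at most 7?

Without the upper bounds there are C(13,3) = 286 ways to split 10 among 4 pockets.
Subtract solutions that violate a single cap (substitute x_i' = x_i − (cap_i+1)): x_1 ≥ 9 gives C(4,3) = 4; x_2 ≥ 9 gives C(4,3) = 4; x_3 ≥ 5 gives C(8,3) = 56; x_4 ≥ 8 gives C(5,3) = 10. Together 74.
No two caps can be exceeded simultaneously, so the pair terms are all 0.
By inclusion–exclusion the count is 286 − 74 + 0 = 212.

212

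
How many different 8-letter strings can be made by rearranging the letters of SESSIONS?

1680

SESSIONS has 8 letters with S appearing 4 times.
So there are 8! / (4!) = 1680 distinguishable arrangements.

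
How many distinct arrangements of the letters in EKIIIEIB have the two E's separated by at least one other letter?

Total arrangements of EKIIIEIB: 8!/(4!·2!) = 840.
If the two E's are adjacent, glue them into one block, leaving 7 items to arrange: (7)!/(4!) = 210 ways.
Hence 840 − 210 = 630.

630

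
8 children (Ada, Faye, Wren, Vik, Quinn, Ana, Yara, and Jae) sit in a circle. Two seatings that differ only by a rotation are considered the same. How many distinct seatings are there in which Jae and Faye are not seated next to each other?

Without the restriction there are (7)! = 5040 seatings.
Those with Jae next to Faye: fuse the pair into one unit and seat 7 units around a circle — 2·(6)! = 1440.
Subtracting, 5040 − 1440 = 3600.

3600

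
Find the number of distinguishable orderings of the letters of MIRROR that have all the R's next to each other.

Treat the 3 copies of R as a single block. The multiset to arrange is then {RRR, I, M, O}, 4 items in all.
All 4 items are distinct, so there are (4)! = 24 arrangements.

24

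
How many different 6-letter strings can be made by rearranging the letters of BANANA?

Letter multiplicities in BANANA: A×3, B×1, N×2.
The number of distinct arrangements is 6!/(3!·2!) = 720/12 = 60.

60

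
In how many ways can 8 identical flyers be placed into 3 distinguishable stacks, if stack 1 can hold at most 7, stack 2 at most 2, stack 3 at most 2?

By stars and bars, unrestricted non-negative solutions to x_1+…+x_3 = 8 number C(8+2,2) = 45.
Subtract solutions that violate a single cap (substitute x_i' = x_i − (cap_i+1)): x_1 ≥ 8 gives C(2,2) = 1; x_2 ≥ 3 gives C(7,2) = 21; x_3 ≥ 3 gives C(7,2) = 21. Together 43.
Add back pairs where two caps are both exceeded: 0 + 0 + 6 = 6.
By inclusion–exclusion the count is 45 − 43 + 6 = 8.

8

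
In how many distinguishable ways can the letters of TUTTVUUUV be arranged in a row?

TUTTVUUUV has 9 letters with T appearing 3 times, U appearing 4 times, and V appearing twice.
Dividing 9! = 362880 by 4!·3!·2! = 288 for the repeated letters gives 1260.

1260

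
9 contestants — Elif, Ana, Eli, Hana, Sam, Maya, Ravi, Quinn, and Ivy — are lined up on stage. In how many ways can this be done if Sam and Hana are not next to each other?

Of the 9! = 362880 arrangements, those with Sam and Hana adjacent number 2 × 8! = 80640 (treat the pair as a block with 2 internal orders).
Complementary counting: 362880 − 80640 = 282240.

282240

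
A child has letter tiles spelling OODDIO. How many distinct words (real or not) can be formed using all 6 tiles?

60

The 6 letters of OODDIO have repeats: D appearing twice and O appearing 3 times.
The number of distinct arrangements is 6!/(3!·2!) = 720/12 = 60.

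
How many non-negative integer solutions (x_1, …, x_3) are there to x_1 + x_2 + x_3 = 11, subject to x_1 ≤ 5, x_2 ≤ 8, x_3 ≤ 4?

Ignoring the caps, the number of non-negative solutions to x_1+…+x_3 = 11 is C(13,2) = 78.
Subtract solutions that violate a single cap (substitute x_i' = x_i − (cap_i+1)): x_1 ≥ 6 gives C(7,2) = 21; x_2 ≥ 9 gives C(4,2) = 6; x_3 ≥ 5 gives C(8,2) = 28. Together 55.
Add back pairs where two caps are both exceeded: 0 + 1 + 0 = 1.
By inclusion–exclusion the count is 78 − 55 + 1 = 24.

24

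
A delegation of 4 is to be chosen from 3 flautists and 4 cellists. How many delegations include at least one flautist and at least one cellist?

34

Total 4-person selections from all 7: C(7,4) = 35.
Selections missing a whole group: no flautists → C(4,4) = 1; no cellists → C(3,4) = 0.
Both groups omitted at once is impossible, so 35 − 1 = 34.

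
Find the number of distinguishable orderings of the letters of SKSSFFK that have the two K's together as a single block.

Treat the 2 copies of K as a single block. The multiset to arrange is then {KK, F, F, S, S, S}, 6 items in all.
That gives (6)!/(3!·2!) = 60 arrangements.

60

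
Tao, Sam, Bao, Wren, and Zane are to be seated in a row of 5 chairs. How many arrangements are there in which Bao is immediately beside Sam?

Place the 3 others and the Bao-Sam pair as 4 objects in a line; the pair has 2 internal arrangements.
So the count is 2·(4)! = 48.

48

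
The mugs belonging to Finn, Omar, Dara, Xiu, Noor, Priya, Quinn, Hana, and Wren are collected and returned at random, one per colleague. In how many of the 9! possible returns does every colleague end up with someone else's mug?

This is the derangement count D_9: permutations of 9 items with no fixed point.
By inclusion–exclusion this is Σ_{j=0}^{9} (−1)^j C(9,j)·(9−j)!.
Computing: 362880 − 362880 + 181440 − 60480 + 15120 − 3024 + 504 − 72 + 9 − 1 = 133496.

133496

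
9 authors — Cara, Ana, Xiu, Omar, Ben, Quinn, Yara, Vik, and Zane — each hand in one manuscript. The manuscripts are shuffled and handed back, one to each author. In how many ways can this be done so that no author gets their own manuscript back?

Let Aᵢ be the assignments in which author i gets their own manuscript. We want the size of the complement of A₁∪…∪A_9.
By inclusion–exclusion this is Σ_{j=0}^{9} (−1)^j C(9,j)·(9−j)!.
Computing: 362880 − 362880 + 181440 − 60480 + 15120 − 3024 + 504 − 72 + 9 − 1 = 133496.

133496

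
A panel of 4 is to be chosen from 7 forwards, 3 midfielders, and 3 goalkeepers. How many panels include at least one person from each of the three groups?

Unrestricted: C(13,4) = 715 ways to pick any 4 of the 13.
Selections missing a whole group: no forwards → C(6,4) = 15; no midfielders → C(10,4) = 210; no goalkeepers → C(10,4) = 210.
Add back selections omitting two groups (i.e. drawn from a single group): C(7,4) + C(3,4) + C(3,4) = 35.
By inclusion–exclusion: 715 − 435 + 35 = 315.

315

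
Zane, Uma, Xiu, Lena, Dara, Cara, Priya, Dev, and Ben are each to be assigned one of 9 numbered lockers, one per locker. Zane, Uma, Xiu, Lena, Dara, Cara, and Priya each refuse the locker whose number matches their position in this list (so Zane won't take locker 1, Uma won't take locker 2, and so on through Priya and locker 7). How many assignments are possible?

165016

Let Aᵢ (for 1 ≤ i ≤ 7) be the placements that put person i in their forbidden locker. Any j of these fix j positions, leaving (9−j)! ways to fill the rest, and there are C(7,j) ways to pick which j.
By inclusion–exclusion, the number of valid placements is Σ_{j=0}^{7} (−1)^j C(7,j)·(9−j)!.
Computing: 362880 − 282240 + 105840 − 25200 + 4200 − 504 + 42 − 2 = 165016.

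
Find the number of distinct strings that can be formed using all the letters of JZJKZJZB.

The 8 letters of JZJKZJZB have repeats: J appearing 3 times and Z appearing 3 times.
So there are 8! / (3!·3!) = 1120 distinguishable arrangements.

1120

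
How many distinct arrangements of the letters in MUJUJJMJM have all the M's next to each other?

Treat the 3 copies of M as a single block. The multiset to arrange is then {MMM, J, J, J, J, U, U}, 7 items in all.
That gives (7)!/(4!·2!) = 105 arrangements.

105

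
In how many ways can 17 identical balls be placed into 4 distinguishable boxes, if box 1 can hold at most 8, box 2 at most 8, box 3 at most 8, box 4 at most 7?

428

Ignoring the caps, the number of non-negative solutions to x_1+…+x_4 = 17 is C(20,3) = 1140.
Subtract solutions that violate a single cap (substitute x_i' = x_i − (cap_i+1)): x_1 ≥ 9 gives C(11,3) = 165; x_2 ≥ 9 gives C(11,3) = 165; x_3 ≥ 9 gives C(11,3) = 165; x_4 ≥ 8 gives C(12,3) = 220. Together 715.
Add back pairs where two caps are both exceeded: 0 + 0 + 1 + 0 + 1 + 1 = 3.
By inclusion–exclusion the count is 1140 − 715 + 3 = 428.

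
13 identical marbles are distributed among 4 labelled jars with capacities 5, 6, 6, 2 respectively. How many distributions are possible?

63

By stars and bars, unrestricted non-negative solutions to x_1+…+x_4 = 13 number C(13+3,3) = 560.
Subtract solutions that violate a single cap (substitute x_i' = x_i − (cap_i+1)): x_1 ≥ 6 gives C(10,3) = 120; x_2 ≥ 7 gives C(9,3) = 84; x_3 ≥ 7 gives C(9,3) = 84; x_4 ≥ 3 gives C(13,3) = 286. Together 574.
Add back pairs where two caps are both exceeded: 1 + 1 + 35 + 0 + 20 + 20 = 77.
By inclusion–exclusion the count is 560 − 574 + 77 = 63.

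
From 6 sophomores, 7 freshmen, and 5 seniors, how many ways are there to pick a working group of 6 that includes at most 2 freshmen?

Split by how many freshmen are chosen (0 through 2).
Sum: C(7,0)·C(11,6) + C(7,1)·C(11,5) + C(7,2)·C(11,4) = 462 + 3234 + 6930 = 10626.

10626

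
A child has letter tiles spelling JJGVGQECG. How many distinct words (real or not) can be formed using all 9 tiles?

JJGVGQECG has 9 letters with G appearing 3 times and J appearing twice.
Dividing 9! = 362880 by 3!·2! = 12 for the repeated letters gives 30240.

30240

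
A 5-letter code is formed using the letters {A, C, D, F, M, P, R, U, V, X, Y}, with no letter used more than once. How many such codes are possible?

55440

With no repetition, fill the 5 letters in order: 11 choices, then 10, down to 7.
11 × 10 × 9 × 8 × 7 = 55440.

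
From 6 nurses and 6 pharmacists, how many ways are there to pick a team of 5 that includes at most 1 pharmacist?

96

Split by how many pharmacists are chosen (0 through 1).
Sum: C(6,0)·C(6,5) + C(6,1)·C(6,4) = 6 + 90 = 96.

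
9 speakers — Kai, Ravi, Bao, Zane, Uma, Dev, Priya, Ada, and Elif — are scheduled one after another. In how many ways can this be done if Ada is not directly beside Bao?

There are 9! = 362880 arrangements in all. If Ada and Bao are adjacent, merging them into one block gives 2·(8)! = 80640 arrangements.
Complementary counting: 362880 − 80640 = 282240.

282240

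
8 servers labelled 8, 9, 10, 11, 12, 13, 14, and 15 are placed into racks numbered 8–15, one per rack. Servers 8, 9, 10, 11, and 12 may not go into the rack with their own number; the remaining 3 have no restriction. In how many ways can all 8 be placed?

21234

Let Aᵢ (for 8 ≤ i ≤ 12) be the placements that put server i in its forbidden rack. Any j of these fix j positions, leaving (8−j)! ways to fill the rest, and there are C(5,j) ways to pick which j.
By inclusion–exclusion, the number of valid placements is Σ_{j=0}^{5} (−1)^j C(5,j)·(8−j)!.
Computing: 40320 − 25200 + 7200 − 1200 + 120 − 6 = 21234.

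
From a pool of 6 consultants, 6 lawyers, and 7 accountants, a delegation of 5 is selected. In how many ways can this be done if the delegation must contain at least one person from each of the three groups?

8295

Total 5-person selections from all 19: C(19,5) = 11628.
Selections missing a whole group: no consultants → C(13,5) = 1287; no lawyers → C(13,5) = 1287; no accountants → C(12,5) = 792.
Add back selections omitting two groups (i.e. drawn from a single group): C(6,5) + C(6,5) + C(7,5) = 33.
By inclusion–exclusion: 11628 − 3366 + 33 = 8295.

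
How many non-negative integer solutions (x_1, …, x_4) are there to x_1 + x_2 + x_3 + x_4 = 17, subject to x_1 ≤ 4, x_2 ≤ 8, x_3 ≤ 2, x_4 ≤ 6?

By stars and bars, unrestricted non-negative solutions to x_1+…+x_4 = 17 number C(17+3,3) = 1140.
Subtract solutions that violate a single cap (substitute x_i' = x_i − (cap_i+1)): x_1 ≥ 5 gives C(15,3) = 455; x_2 ≥ 9 gives C(11,3) = 165; x_3 ≥ 3 gives C(17,3) = 680; x_4 ≥ 7 gives C(13,3) = 286. Together 1586.
Add back pairs where two caps are both exceeded: 20 + 220 + 56 + 56 + 4 + 120 = 476.
Subtract triples: 1 + 0 + 10 + 0 = 11.
By inclusion–exclusion the count is 1140 − 1586 + 476 − 11 = 19.

19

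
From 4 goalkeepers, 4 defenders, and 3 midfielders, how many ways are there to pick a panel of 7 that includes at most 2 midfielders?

Split by how many midfielders are chosen (0 through 2).
Sum: C(3,0)·C(8,7) + C(3,1)·C(8,6) + C(3,2)·C(8,5) = 8 + 84 + 168 = 260.

260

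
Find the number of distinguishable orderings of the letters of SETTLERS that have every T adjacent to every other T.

Treat the 2 copies of T as a single block. The multiset to arrange is then {TT, E, E, L, R, S, S}, 7 items in all.
That gives (7)!/(2!·2!) = 1260 arrangements.

1260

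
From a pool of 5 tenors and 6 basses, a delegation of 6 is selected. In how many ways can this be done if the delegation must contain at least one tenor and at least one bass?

461

Unrestricted: C(11,6) = 462 ways to pick any 6 of the 11.
Subtract selections that omit an entire group: no tenors → C(6,6) = 1; no basses → C(5,6) = 0.
Both groups omitted at once is impossible, so 462 − 1 = 461.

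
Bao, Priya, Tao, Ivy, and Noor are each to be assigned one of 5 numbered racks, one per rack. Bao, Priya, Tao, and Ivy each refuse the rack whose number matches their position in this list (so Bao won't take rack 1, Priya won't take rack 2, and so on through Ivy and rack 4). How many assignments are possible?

53

Let Aᵢ (for 1 ≤ i ≤ 4) be the placements that put person i in their forbidden rack. Any j of these fix j positions, leaving (5−j)! ways to fill the rest, and there are C(4,j) ways to pick which j.
By inclusion–exclusion, the number of valid placements is Σ_{j=0}^{4} (−1)^j C(4,j)·(5−j)!.
Computing: 120 − 96 + 36 − 8 + 1 = 53.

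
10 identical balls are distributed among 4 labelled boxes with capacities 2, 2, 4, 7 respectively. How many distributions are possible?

35

Without the upper bounds there are C(13,3) = 286 ways to split 10 among 4 boxes.
Subtract solutions that violate a single cap (substitute x_i' = x_i − (cap_i+1)): x_1 ≥ 3 gives C(10,3) = 120; x_2 ≥ 3 gives C(10,3) = 120; x_3 ≥ 5 gives C(8,3) = 56; x_4 ≥ 8 gives C(5,3) = 10. Together 306.
Add back pairs where two caps are both exceeded: 35 + 10 + 0 + 10 + 0 + 0 = 55.
By inclusion–exclusion the count is 286 − 306 + 55 = 35.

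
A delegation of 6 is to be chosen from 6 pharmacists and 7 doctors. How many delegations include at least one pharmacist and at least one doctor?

With no constraint there are C(13,6) = 1716 possible selections.
Subtract selections that omit an entire group: no pharmacists → C(7,6) = 7; no doctors → C(6,6) = 1.
Both groups omitted at once is impossible, so 1716 − 8 = 1708.

1708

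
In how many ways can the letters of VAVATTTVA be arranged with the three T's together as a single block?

140

Treat the 3 copies of T as a single block. The multiset to arrange is then {TTT, A, A, A, V, V, V}, 7 items in all.
That gives (7)!/(3!·3!) = 140 arrangements.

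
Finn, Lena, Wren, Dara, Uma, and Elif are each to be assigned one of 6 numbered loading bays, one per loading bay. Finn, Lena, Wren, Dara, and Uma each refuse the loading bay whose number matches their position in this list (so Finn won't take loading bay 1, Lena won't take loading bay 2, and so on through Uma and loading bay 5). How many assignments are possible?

309

Let Aᵢ (for 1 ≤ i ≤ 5) be the placements that put person i in their forbidden loading bay. Any j of these fix j positions, leaving (6−j)! ways to fill the rest, and there are C(5,j) ways to pick which j.
By inclusion–exclusion, the number of valid placements is Σ_{j=0}^{5} (−1)^j C(5,j)·(6−j)!.
Computing: 720 − 600 + 240 − 60 + 10 − 1 = 309.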